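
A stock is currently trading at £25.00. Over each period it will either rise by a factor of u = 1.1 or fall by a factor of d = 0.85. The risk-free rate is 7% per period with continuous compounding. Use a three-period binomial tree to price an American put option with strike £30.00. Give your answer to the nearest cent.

Risk-neutral probability p = (e^0.07 − 0.85)/(1.1 − 0.85) = 0.2225/0.2500 = 0.8900
Terminal stock prices: S_uuu = 33.28, S_uud = 25.71, S_udd = 19.87, S_ddd = 15.35
Terminal payoffs (K − S): max(-3.275, 0) = 0, max(4.287, 0) = 4.287, max(10.13, 0) = 10.13, max(14.65, 0) = 14.65
Node uu (S = 30.25): continuation = e^(−0.07)·[0.8900·0.0000 + 0.1100·4.2875] = 0.4396; exercise value = 0.0000 ≤ continuation, so V_uu = 0.4396
Node ud (S = 23.38): continuation = e^(−0.07)·[0.8900·4.2875 + 0.1100·10.1312] = 4.5968; exercise value = 6.6250 > continuation, so V_ud = 6.6250 (exercise)
Node dd (S = 18.06): continuation = e^(−0.07)·[0.8900·10.1312 + 0.1100·14.6469] = 9.9093; exercise value = 11.9375 > continuation, so V_dd = 11.9375 (exercise)
Node u (S = 27.5): continuation = e^(−0.07)·[0.8900·0.4396 + 0.1100·6.6250] = 1.0441; exercise value = 2.5000 > continuation, so V_u = 2.5000 (exercise)
Node d (S = 21.25): continuation = e^(−0.07)·[0.8900·6.6250 + 0.1100·11.9375] = 6.7218; exercise value = 8.7500 > continuation, so V_d = 8.7500 (exercise)
Node 0 (S = 25): continuation = e^(−0.07)·[0.8900·2.5000 + 0.1100·8.7500] = 2.9718; exercise value = 5.0000 > continuation, so V_0 = 5.0000 (exercise)

£5.00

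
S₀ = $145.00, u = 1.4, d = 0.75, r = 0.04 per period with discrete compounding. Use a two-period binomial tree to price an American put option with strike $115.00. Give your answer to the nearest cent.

$9.48

Risk-neutral probability p = (1 + 0.04 − 0.75)/(1.4 − 0.75) = 0.2900/0.6500 = 0.4462
Terminal stock prices: S_uu = 284.2, S_ud = 152.2, S_dd = 81.56
Terminal payoffs (K − S): max(-169.2, 0) = 0, max(-37.25, 0) = 0, max(33.44, 0) = 33.44
Node u (S = 203): continuation = 1/1.04·[0.4462·0.0000 + 0.5538·0.0000] = 0.0000; exercise value = 0.0000 ≤ continuation, so V_u = 0.0000
Node d (S = 108.8): continuation = 1/1.04·[0.4462·0.0000 + 0.5538·33.4375] = 17.8070; exercise value = 6.2500 ≤ continuation, so V_d = 17.8070
Node 0 (S = 145): continuation = 1/1.04·[0.4462·0.0000 + 0.5538·17.8070] = 9.4830; exercise value = 0.0000 ≤ continuation, so V_0 = 9.4830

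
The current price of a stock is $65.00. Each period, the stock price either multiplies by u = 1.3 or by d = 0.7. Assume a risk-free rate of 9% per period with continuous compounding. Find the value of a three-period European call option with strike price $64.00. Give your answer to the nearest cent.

$21.43

Risk-neutral probability p = (e^0.09 − 0.7)/(1.3 − 0.7) = 0.3942/0.6000 = 0.6570
Terminal stock prices: S_uuu = 142.8, S_uud = 76.89, S_udd = 41.4, S_ddd = 22.29
Terminal payoffs (S − K): max(78.81, 0) = 78.81, max(12.89, 0) = 12.89, max(-22.6, 0) = 0, max(-41.71, 0) = 0
Node uu (S = 109.9): V_uu = e^(−0.09)·[0.6570·78.8050 + 0.3430·12.8950] = 51.3584
Node ud (S = 59.15): V_ud = e^(−0.09)·[0.6570·12.8950 + 0.3430·0.0000] = 7.7423
Node dd (S = 31.85): V_dd = e^(−0.09)·[0.6570·0.0000 + 0.3430·0.0000] = 0.0000
Node u (S = 84.5): V_u = e^(−0.09)·[0.6570·51.3584 + 0.3430·7.7423] = 33.2636
Node d (S = 45.5): V_d = e^(−0.09)·[0.6570·7.7423 + 0.3430·0.0000] = 4.6486
Node 0 (S = 65): V_0 = e^(−0.09)·[0.6570·33.2636 + 0.3430·4.6486] = 21.4294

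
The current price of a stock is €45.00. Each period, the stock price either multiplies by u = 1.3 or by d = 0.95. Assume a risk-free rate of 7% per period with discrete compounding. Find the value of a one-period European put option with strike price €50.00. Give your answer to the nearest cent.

€4.45

Risk-neutral probability p = (1 + 0.07 − 0.95)/(1.3 − 0.95) = 0.1200/0.3500 = 0.3429
Terminal stock prices: S_u = 58.5, S_d = 42.75
Terminal payoffs (K − S): max(-8.5, 0) = 0, max(7.25, 0) = 7.25
Node 0 (S = 45): V_0 = 1/1.07·[0.3429·0.0000 + 0.6571·7.2500] = 4.4526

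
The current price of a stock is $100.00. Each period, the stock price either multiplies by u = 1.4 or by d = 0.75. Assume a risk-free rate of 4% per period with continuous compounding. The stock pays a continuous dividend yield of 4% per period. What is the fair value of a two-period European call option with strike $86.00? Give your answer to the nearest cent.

$23.32

Per-period risk-free factor R = e^0.04 = 1.0408; dividend-adjusted growth = e^(0.04−0.04) = 1.0000.
Risk-neutral probability p = (1.0000 − 0.75)/(1.4 − 0.75) = 0.2500/0.6500 = 0.3846
Terminal stock prices: S_uu = 196, S_ud = 105, S_dd = 56.25
Terminal payoffs (S − K): max(110, 0) = 110, max(19, 0) = 19, max(-29.75, 0) = 0
Node u (S = 140): V_u = e^(−0.04)·[0.3846·110.0000 + 0.6154·19.0000] = 51.8826
Node d (S = 75): V_d = e^(−0.04)·[0.3846·19.0000 + 0.6154·0.0000] = 7.0212
Node 0 (S = 100): V_0 = e^(−0.04)·[0.3846·51.8826 + 0.6154·7.0212] = 23.3237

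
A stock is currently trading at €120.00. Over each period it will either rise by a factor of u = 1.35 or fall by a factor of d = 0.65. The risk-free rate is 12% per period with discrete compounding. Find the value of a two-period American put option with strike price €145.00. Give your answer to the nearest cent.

Risk-neutral probability p = (1 + 0.12 − 0.65)/(1.35 − 0.65) = 0.4700/0.7000 = 0.6714
Terminal stock prices: S_uu = 218.7, S_ud = 105.3, S_dd = 50.7
Terminal payoffs (K − S): max(-73.7, 0) = 0, max(39.7, 0) = 39.7, max(94.3, 0) = 94.3
Node u (S = 162): continuation = 1/1.12·[0.6714·0.0000 + 0.3286·39.7000] = 11.6467; exercise value = 0.0000 ≤ continuation, so V_u = 11.6467
Node d (S = 78): continuation = 1/1.12·[0.6714·39.7000 + 0.3286·94.3000] = 51.4643; exercise value = 67.0000 > continuation, so V_d = 67.0000 (exercise)
Node 0 (S = 120): continuation = 1/1.12·[0.6714·11.6467 + 0.3286·67.0000] = 26.6377; exercise value = 25.0000 ≤ continuation, so V_0 = 26.6377

€26.64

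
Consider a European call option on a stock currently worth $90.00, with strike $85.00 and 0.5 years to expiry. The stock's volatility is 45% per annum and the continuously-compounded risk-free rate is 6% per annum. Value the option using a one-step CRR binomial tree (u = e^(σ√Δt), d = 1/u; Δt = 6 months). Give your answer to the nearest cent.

$17.59

CRR parameters: u = e^(σ√Δt) = e^(0.45·√0.5) = 1.3746, d = 1/u = 0.7275
Per-period rate: rΔt = 0.06·0.5 = 0.03, so R = e^0.03 = 1.0305
Risk-neutral probability p = (e^0.03 − 0.7275)/(1.3746 − 0.7275) = 0.3030/0.6472 = 0.4682
Terminal stock prices: S_u = 123.7, S_d = 65.47
Terminal payoffs (S − K): max(38.72, 0) = 38.72, max(-19.53, 0) = 0
Node 0 (S = 90): V_0 = e^(−0.03)·[0.4682·38.7184 + 0.5318·0.0000] = 17.5911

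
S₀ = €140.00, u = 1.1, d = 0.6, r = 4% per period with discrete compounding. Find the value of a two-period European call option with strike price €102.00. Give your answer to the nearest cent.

€48.26

Risk-neutral probability p = (1 + 0.04 − 0.6)/(1.1 − 0.6) = 0.4400/0.5000 = 0.8800
Terminal stock prices: S_uu = 169.4, S_ud = 92.4, S_dd = 50.4
Terminal payoffs (S − K): max(67.4, 0) = 67.4, max(-9.6, 0) = 0, max(-51.6, 0) = 0
Node u (S = 154): V_u = 1/1.04·[0.8800·67.4000 + 0.1200·0.0000] = 57.0308
Node d (S = 84): V_d = 1/1.04·[0.8800·0.0000 + 0.1200·0.0000] = 0.0000
Node 0 (S = 140): V_0 = 1/1.04·[0.8800·57.0308 + 0.1200·0.0000] = 48.2568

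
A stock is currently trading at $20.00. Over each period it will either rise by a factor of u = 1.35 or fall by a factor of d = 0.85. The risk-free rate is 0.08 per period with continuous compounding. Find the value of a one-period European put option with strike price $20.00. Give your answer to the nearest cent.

Risk-neutral probability p = (e^0.08 − 0.85)/(1.35 − 0.85) = 0.2333/0.5000 = 0.4666
Terminal stock prices: S_u = 27, S_d = 17
Terminal payoffs (K − S): max(-7, 0) = 0, max(3, 0) = 3
Node 0 (S = 20): V_0 = e^(−0.08)·[0.4666·0.0000 + 0.5334·3.0000] = 1.4772

$1.48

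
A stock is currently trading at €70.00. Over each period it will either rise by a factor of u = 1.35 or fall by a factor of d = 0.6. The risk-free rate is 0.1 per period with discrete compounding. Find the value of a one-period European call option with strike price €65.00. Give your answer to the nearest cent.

Risk-neutral probability p = (1 + 0.1 − 0.6)/(1.35 − 0.6) = 0.5000/0.7500 = 0.6667
Terminal stock prices: S_u = 94.5, S_d = 42
Terminal payoffs (S − K): max(29.5, 0) = 29.5, max(-23, 0) = 0
Node 0 (S = 70): V_0 = 1/1.1·[0.6667·29.5000 + 0.3333·0.0000] = 17.8788

€17.88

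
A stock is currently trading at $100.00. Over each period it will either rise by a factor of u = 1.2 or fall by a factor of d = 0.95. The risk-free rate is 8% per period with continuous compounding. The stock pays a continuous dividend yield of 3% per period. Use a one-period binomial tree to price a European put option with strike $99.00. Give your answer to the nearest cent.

$2.20

Per-period risk-free factor R = e^0.08 = 1.0833; dividend-adjusted growth = e^(0.08−0.03) = 1.0513.
Risk-neutral probability p = (1.0513 − 0.95)/(1.2 − 0.95) = 0.1013/0.2500 = 0.4051
Terminal stock prices: S_u = 120, S_d = 95
Terminal payoffs (K − S): max(-21, 0) = 0, max(4, 0) = 4
Node 0 (S = 100): V_0 = e^(−0.08)·[0.4051·0.0000 + 0.5949·4.0000] = 2.1967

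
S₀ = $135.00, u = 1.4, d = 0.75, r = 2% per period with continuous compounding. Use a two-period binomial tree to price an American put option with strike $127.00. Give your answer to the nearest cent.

Risk-neutral probability p = (e^0.02 − 0.75)/(1.4 − 0.75) = 0.2702/0.6500 = 0.4157
Terminal stock prices: S_uu = 264.6, S_ud = 141.8, S_dd = 75.94
Terminal payoffs (K − S): max(-137.6, 0) = 0, max(-14.75, 0) = 0, max(51.06, 0) = 51.06
Node u (S = 189): continuation = e^(−0.02)·[0.4157·0.0000 + 0.5843·0.0000] = 0.0000; exercise value = 0.0000 ≤ continuation, so V_u = 0.0000
Node d (S = 101.2): continuation = e^(−0.02)·[0.4157·0.0000 + 0.5843·51.0625] = 29.2453; exercise value = 25.7500 ≤ continuation, so V_d = 29.2453
Node 0 (S = 135): continuation = e^(−0.02)·[0.4157·0.0000 + 0.5843·29.2453] = 16.7498; exercise value = 0.0000 ≤ continuation, so V_0 = 16.7498

$16.75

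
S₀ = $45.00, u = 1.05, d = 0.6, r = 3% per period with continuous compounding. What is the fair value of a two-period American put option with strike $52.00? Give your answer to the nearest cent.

Risk-neutral probability p = (e^0.03 − 0.6)/(1.05 − 0.6) = 0.4305/0.4500 = 0.9566
Terminal stock prices: S_uu = 49.61, S_ud = 28.35, S_dd = 16.2
Terminal payoffs (K − S): max(2.387, 0) = 2.387, max(23.65, 0) = 23.65, max(35.8, 0) = 35.8
Node u (S = 47.25): continuation = e^(−0.03)·[0.9566·2.3875 + 0.0434·23.6500] = 3.2132; exercise value = 4.7500 > continuation, so V_u = 4.7500 (exercise)
Node d (S = 27): continuation = e^(−0.03)·[0.9566·23.6500 + 0.0434·35.8000] = 23.4632; exercise value = 25.0000 > continuation, so V_d = 25.0000 (exercise)
Node 0 (S = 45): continuation = e^(−0.03)·[0.9566·4.7500 + 0.0434·25.0000] = 5.4632; exercise value = 7.0000 > continuation, so V_0 = 7.0000 (exercise)

$7.00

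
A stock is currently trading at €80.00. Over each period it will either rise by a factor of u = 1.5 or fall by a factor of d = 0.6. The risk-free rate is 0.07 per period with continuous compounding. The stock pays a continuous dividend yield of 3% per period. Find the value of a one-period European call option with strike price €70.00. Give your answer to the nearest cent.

Per-period risk-free factor R = e^0.07 = 1.0725; dividend-adjusted growth = e^(0.07−0.03) = 1.0408.
Risk-neutral probability p = (1.0408 − 0.6)/(1.5 − 0.6) = 0.4408/0.9000 = 0.4898
Terminal stock prices: S_u = 120, S_d = 48
Terminal payoffs (S − K): max(50, 0) = 50, max(-22, 0) = 0
Node 0 (S = 80): V_0 = e^(−0.07)·[0.4898·50.0000 + 0.5102·0.0000] = 22.8338

€22.83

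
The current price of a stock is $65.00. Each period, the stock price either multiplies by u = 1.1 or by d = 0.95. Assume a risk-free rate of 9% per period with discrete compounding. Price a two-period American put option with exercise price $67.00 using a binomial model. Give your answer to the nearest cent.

Risk-neutral probability p = (1 + 0.09 − 0.95)/(1.1 − 0.95) = 0.1400/0.1500 = 0.9333
Terminal stock prices: S_uu = 78.65, S_ud = 67.92, S_dd = 58.66
Terminal payoffs (K − S): max(-11.65, 0) = 0, max(-0.925, 0) = 0, max(8.337, 0) = 8.337
Node u (S = 71.5): continuation = 1/1.09·[0.9333·0.0000 + 0.0667·0.0000] = 0.0000; exercise value = 0.0000 ≤ continuation, so V_u = 0.0000
Node d (S = 61.75): continuation = 1/1.09·[0.9333·0.0000 + 0.0667·8.3375] = 0.5099; exercise value = 5.2500 > continuation, so V_d = 5.2500 (exercise)
Node 0 (S = 65): continuation = 1/1.09·[0.9333·0.0000 + 0.0667·5.2500] = 0.3211; exercise value = 2.0000 > continuation, so V_0 = 2.0000 (exercise)

$2.00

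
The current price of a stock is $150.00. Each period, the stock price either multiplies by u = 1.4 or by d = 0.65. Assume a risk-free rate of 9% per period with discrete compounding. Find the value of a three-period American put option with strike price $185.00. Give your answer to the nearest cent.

$43.08

Risk-neutral probability p = (1 + 0.09 − 0.65)/(1.4 − 0.65) = 0.4400/0.7500 = 0.5867
Terminal stock prices: S_uuu = 411.6, S_uud = 191.1, S_udd = 88.73, S_ddd = 41.19
Terminal payoffs (K − S): max(-226.6, 0) = 0, max(-6.1, 0) = 0, max(96.27, 0) = 96.27, max(143.8, 0) = 143.8
Node uu (S = 294): continuation = 1/1.09·[0.5867·0.0000 + 0.4133·0.0000] = 0.0000; exercise value = 0.0000 ≤ continuation, so V_uu = 0.0000
Node ud (S = 136.5): continuation = 1/1.09·[0.5867·0.0000 + 0.4133·96.2750] = 36.5080; exercise value = 48.5000 > continuation, so V_ud = 48.5000 (exercise)
Node dd (S = 63.38): continuation = 1/1.09·[0.5867·96.2750 + 0.4133·143.8063] = 106.3498; exercise value = 121.6250 > continuation, so V_dd = 121.6250 (exercise)
Node u (S = 210): continuation = 1/1.09·[0.5867·0.0000 + 0.4133·48.5000] = 18.3914; exercise value = 0.0000 ≤ continuation, so V_u = 18.3914
Node d (S = 97.5): continuation = 1/1.09·[0.5867·48.5000 + 0.4133·121.6250] = 72.2248; exercise value = 87.5000 > continuation, so V_d = 87.5000 (exercise)
Node 0 (S = 150): continuation = 1/1.09·[0.5867·18.3914 + 0.4133·87.5000] = 43.0792; exercise value = 35.0000 ≤ continuation, so V_0 = 43.0792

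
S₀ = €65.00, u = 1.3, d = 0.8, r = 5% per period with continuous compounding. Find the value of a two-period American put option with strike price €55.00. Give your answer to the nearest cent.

Risk-neutral probability p = (e^0.05 − 0.8)/(1.3 − 0.8) = 0.2513/0.5000 = 0.5025
Terminal stock prices: S_uu = 109.9, S_ud = 67.6, S_dd = 41.6
Terminal payoffs (K − S): max(-54.85, 0) = 0, max(-12.6, 0) = 0, max(13.4, 0) = 13.4
Node u (S = 84.5): continuation = e^(−0.05)·[0.5025·0.0000 + 0.4975·0.0000] = 0.0000; exercise value = 0.0000 ≤ continuation, so V_u = 0.0000
Node d (S = 52): continuation = e^(−0.05)·[0.5025·0.0000 + 0.4975·13.4000] = 6.3408; exercise value = 3.0000 ≤ continuation, so V_d = 6.3408
Node 0 (S = 65): continuation = e^(−0.05)·[0.5025·0.0000 + 0.4975·6.3408] = 3.0005; exercise value = 0.0000 ≤ continuation, so V_0 = 3.0005

€3.00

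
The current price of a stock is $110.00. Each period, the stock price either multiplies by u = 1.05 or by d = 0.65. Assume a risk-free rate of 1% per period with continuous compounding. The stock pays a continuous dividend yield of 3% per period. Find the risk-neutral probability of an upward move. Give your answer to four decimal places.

p = 0.8255

Per-period risk-free factor R = e^0.01 = 1.0101; dividend-adjusted growth = e^(0.01−0.03) = 0.9802.
Risk-neutral probability p = (0.9802 − 0.65)/(1.05 − 0.65) = 0.3302/0.4000 = 0.8255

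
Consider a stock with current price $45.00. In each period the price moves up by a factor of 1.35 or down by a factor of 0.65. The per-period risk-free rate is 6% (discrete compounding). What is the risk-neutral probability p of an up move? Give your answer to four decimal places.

p = 0.5857

Risk-neutral probability p = (1 + 0.06 − 0.65)/(1.35 − 0.65) = 0.4100/0.7000 = 0.5857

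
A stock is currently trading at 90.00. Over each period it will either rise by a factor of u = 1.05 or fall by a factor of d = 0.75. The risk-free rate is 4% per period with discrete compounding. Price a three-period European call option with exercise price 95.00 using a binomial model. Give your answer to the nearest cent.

Risk-neutral probability p = (1 + 0.04 − 0.75)/(1.05 − 0.75) = 0.2900/0.3000 = 0.9667
Terminal stock prices: S_uuu = 104.2, S_uud = 74.42, S_udd = 53.16, S_ddd = 37.97
Terminal payoffs (S − K): max(9.186, 0) = 9.186, max(-20.58, 0) = 0, max(-41.84, 0) = 0, max(-57.03, 0) = 0
Node uu (S = 99.23): V_uu = 1/1.04·[0.9667·9.1863 + 0.0333·0.0000] = 8.5385
Node ud (S = 70.88): V_ud = 1/1.04·[0.9667·0.0000 + 0.0333·0.0000] = 0.0000
Node dd (S = 50.62): V_dd = 1/1.04·[0.9667·0.0000 + 0.0333·0.0000] = 0.0000
Node u (S = 94.5): V_u = 1/1.04·[0.9667·8.5385 + 0.0333·0.0000] = 7.9364
Node d (S = 67.5): V_d = 1/1.04·[0.9667·0.0000 + 0.0333·0.0000] = 0.0000
Node 0 (S = 90): V_0 = 1/1.04·[0.9667·7.9364 + 0.0333·0.0000] = 7.3768

7.38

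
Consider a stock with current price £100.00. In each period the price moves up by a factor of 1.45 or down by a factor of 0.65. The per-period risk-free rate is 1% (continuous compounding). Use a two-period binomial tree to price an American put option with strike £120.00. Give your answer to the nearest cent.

Risk-neutral probability p = (e^0.01 − 0.65)/(1.45 − 0.65) = 0.3601/0.8000 = 0.4501
Terminal stock prices: S_uu = 210.2, S_ud = 94.25, S_dd = 42.25
Terminal payoffs (K − S): max(-90.25, 0) = 0, max(25.75, 0) = 25.75, max(77.75, 0) = 77.75
Node u (S = 145): continuation = e^(−0.01)·[0.4501·0.0000 + 0.5499·25.7500] = 14.0200; exercise value = 0.0000 ≤ continuation, so V_u = 14.0200
Node d (S = 65): continuation = e^(−0.01)·[0.4501·25.7500 + 0.5499·77.7500] = 53.8060; exercise value = 55.0000 > continuation, so V_d = 55.0000 (exercise)
Node 0 (S = 100): continuation = e^(−0.01)·[0.4501·14.0200 + 0.5499·55.0000] = 36.1927; exercise value = 20.0000 ≤ continuation, so V_0 = 36.1927

£36.19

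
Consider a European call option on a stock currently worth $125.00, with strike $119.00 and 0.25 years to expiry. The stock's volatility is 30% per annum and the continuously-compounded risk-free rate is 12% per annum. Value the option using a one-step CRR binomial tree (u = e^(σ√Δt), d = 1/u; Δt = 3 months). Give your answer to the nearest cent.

CRR parameters: u = e^(σ√Δt) = e^(0.3·√0.25) = 1.1618, d = 1/u = 0.8607
Per-period rate: rΔt = 0.12·0.25 = 0.03, so R = e^0.03 = 1.0305
Risk-neutral probability p = (e^0.03 − 0.8607)/(1.1618 − 0.8607) = 0.1697/0.3011 = 0.5637
Terminal stock prices: S_u = 145.2, S_d = 107.6
Terminal payoffs (S − K): max(26.23, 0) = 26.23, max(-11.41, 0) = 0
Node 0 (S = 125): V_0 = e^(−0.03)·[0.5637·26.2293 + 0.4363·0.0000] = 14.3486

$14.35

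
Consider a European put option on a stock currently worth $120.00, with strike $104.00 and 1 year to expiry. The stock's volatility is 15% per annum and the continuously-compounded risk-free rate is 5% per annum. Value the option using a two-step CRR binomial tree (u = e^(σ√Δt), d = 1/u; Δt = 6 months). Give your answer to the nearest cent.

$1.10

CRR parameters: u = e^(σ√Δt) = e^(0.15·√0.5) = 1.1119, d = 1/u = 0.8994
Per-period rate: rΔt = 0.05·0.5 = 0.025, so R = e^0.025 = 1.0253
Risk-neutral probability p = (e^0.025 − 0.8994)/(1.1119 − 0.8994) = 0.1259/0.2125 = 0.5926
Terminal stock prices: S_uu = 148.4, S_ud = 120, S_dd = 97.06
Terminal payoffs (K − S): max(-44.36, 0) = 0, max(-16, 0) = 0, max(6.937, 0) = 6.937
Node u (S = 133.4): V_u = e^(−0.025)·[0.5926·0.0000 + 0.4074·0.0000] = 0.0000
Node d (S = 107.9): V_d = e^(−0.025)·[0.5926·0.0000 + 0.4074·6.9371] = 2.7562
Node 0 (S = 120): V_0 = e^(−0.025)·[0.5926·0.0000 + 0.4074·2.7562] = 1.0951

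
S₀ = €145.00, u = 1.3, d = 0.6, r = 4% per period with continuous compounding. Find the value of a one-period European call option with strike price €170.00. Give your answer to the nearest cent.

€11.19

Risk-neutral probability p = (e^0.04 − 0.6)/(1.3 − 0.6) = 0.4408/0.7000 = 0.6297
Terminal stock prices: S_u = 188.5, S_d = 87
Terminal payoffs (S − K): max(18.5, 0) = 18.5, max(-83, 0) = 0
Node 0 (S = 145): V_0 = e^(−0.04)·[0.6297·18.5000 + 0.3703·0.0000] = 11.1932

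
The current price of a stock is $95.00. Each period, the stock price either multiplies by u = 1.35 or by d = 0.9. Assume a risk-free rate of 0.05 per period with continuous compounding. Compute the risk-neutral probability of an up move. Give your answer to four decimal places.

Risk-neutral probability p = (e^0.05 − 0.9)/(1.35 − 0.9) = 0.1513/0.4500 = 0.3362

p = 0.3362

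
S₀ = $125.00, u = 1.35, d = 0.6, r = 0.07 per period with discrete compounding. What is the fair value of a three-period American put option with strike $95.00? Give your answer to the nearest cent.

$10.97

Risk-neutral probability p = (1 + 0.07 − 0.6)/(1.35 − 0.6) = 0.4700/0.7500 = 0.6267
Terminal stock prices: S_uuu = 307.5, S_uud = 136.7, S_udd = 60.75, S_ddd = 27
Terminal payoffs (K − S): max(-212.5, 0) = 0, max(-41.69, 0) = 0, max(34.25, 0) = 34.25, max(68, 0) = 68
Node uu (S = 227.8): continuation = 1/1.07·[0.6267·0.0000 + 0.3733·0.0000] = 0.0000; exercise value = 0.0000 ≤ continuation, so V_uu = 0.0000
Node ud (S = 101.2): continuation = 1/1.07·[0.6267·0.0000 + 0.3733·34.2500] = 11.9502; exercise value = 0.0000 ≤ continuation, so V_ud = 11.9502
Node dd (S = 45): continuation = 1/1.07·[0.6267·34.2500 + 0.3733·68.0000] = 43.7850; exercise value = 50.0000 > continuation, so V_dd = 50.0000 (exercise)
Node u (S = 168.8): continuation = 1/1.07·[0.6267·0.0000 + 0.3733·11.9502] = 4.1695; exercise value = 0.0000 ≤ continuation, so V_u = 4.1695
Node d (S = 75): continuation = 1/1.07·[0.6267·11.9502 + 0.3733·50.0000] = 24.4443; exercise value = 20.0000 ≤ continuation, so V_d = 24.4443
Node 0 (S = 125): continuation = 1/1.07·[0.6267·4.1695 + 0.3733·24.4443] = 10.9708; exercise value = 0.0000 ≤ continuation, so V_0 = 10.9708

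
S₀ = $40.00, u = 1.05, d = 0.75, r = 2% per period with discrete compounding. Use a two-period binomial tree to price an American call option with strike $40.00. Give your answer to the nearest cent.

$3.19

Risk-neutral probability p = (1 + 0.02 − 0.75)/(1.05 − 0.75) = 0.2700/0.3000 = 0.9000
Terminal stock prices: S_uu = 44.1, S_ud = 31.5, S_dd = 22.5
Terminal payoffs (S − K): max(4.1, 0) = 4.1, max(-8.5, 0) = 0, max(-17.5, 0) = 0
Node u (S = 42): continuation = 1/1.02·[0.9000·4.1000 + 0.1000·0.0000] = 3.6176; exercise value = 2.0000 ≤ continuation, so V_u = 3.6176
Node d (S = 30): continuation = 1/1.02·[0.9000·0.0000 + 0.1000·0.0000] = 0.0000; exercise value = 0.0000 ≤ continuation, so V_d = 0.0000
Node 0 (S = 40): continuation = 1/1.02·[0.9000·3.6176 + 0.1000·0.0000] = 3.1920; exercise value = 0.0000 ≤ continuation, so V_0 = 3.1920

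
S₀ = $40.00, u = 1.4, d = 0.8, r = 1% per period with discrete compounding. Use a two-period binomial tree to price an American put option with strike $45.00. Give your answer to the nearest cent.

$8.41

Risk-neutral probability p = (1 + 0.01 − 0.8)/(1.4 − 0.8) = 0.2100/0.6000 = 0.3500
Terminal stock prices: S_uu = 78.4, S_ud = 44.8, S_dd = 25.6
Terminal payoffs (K − S): max(-33.4, 0) = 0, max(0.2, 0) = 0.2, max(19.4, 0) = 19.4
Node u (S = 56): continuation = 1/1.01·[0.3500·0.0000 + 0.6500·0.2000] = 0.1287; exercise value = 0.0000 ≤ continuation, so V_u = 0.1287
Node d (S = 32): continuation = 1/1.01·[0.3500·0.2000 + 0.6500·19.4000] = 12.5545; exercise value = 13.0000 > continuation, so V_d = 13.0000 (exercise)
Node 0 (S = 40): continuation = 1/1.01·[0.3500·0.1287 + 0.6500·13.0000] = 8.4109; exercise value = 5.0000 ≤ continuation, so V_0 = 8.4109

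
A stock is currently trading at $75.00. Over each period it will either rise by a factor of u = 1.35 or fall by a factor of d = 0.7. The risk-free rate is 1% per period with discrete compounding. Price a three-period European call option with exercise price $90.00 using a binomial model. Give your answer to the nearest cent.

$11.92

Risk-neutral probability p = (1 + 0.01 − 0.7)/(1.35 − 0.7) = 0.3100/0.6500 = 0.4769
Terminal stock prices: S_uuu = 184.5, S_uud = 95.68, S_udd = 49.61, S_ddd = 25.72
Terminal payoffs (S − K): max(94.53, 0) = 94.53, max(5.681, 0) = 5.681, max(-40.39, 0) = 0, max(-64.28, 0) = 0
Node uu (S = 136.7): V_uu = 1/1.01·[0.4769·94.5281 + 0.5231·5.6813] = 47.5786
Node ud (S = 70.88): V_ud = 1/1.01·[0.4769·5.6813 + 0.5231·0.0000] = 2.6827
Node dd (S = 36.75): V_dd = 1/1.01·[0.4769·0.0000 + 0.5231·0.0000] = 0.0000
Node u (S = 101.2): V_u = 1/1.01·[0.4769·47.5786 + 0.5231·2.6827] = 23.8560
Node d (S = 52.5): V_d = 1/1.01·[0.4769·2.6827 + 0.5231·0.0000] = 1.2668
Node 0 (S = 75): V_0 = 1/1.01·[0.4769·23.8560 + 0.5231·1.2668] = 11.9209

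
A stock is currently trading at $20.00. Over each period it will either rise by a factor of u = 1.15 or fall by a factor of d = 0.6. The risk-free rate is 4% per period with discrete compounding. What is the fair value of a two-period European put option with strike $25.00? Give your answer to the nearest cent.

Risk-neutral probability p = (1 + 0.04 − 0.6)/(1.15 − 0.6) = 0.4400/0.5500 = 0.8000
Terminal stock prices: S_uu = 26.45, S_ud = 13.8, S_dd = 7.2
Terminal payoffs (K − S): max(-1.45, 0) = 0, max(11.2, 0) = 11.2, max(17.8, 0) = 17.8
Node u (S = 23): V_u = 1/1.04·[0.8000·0.0000 + 0.2000·11.2000] = 2.1538
Node d (S = 12): V_d = 1/1.04·[0.8000·11.2000 + 0.2000·17.8000] = 12.0385
Node 0 (S = 20): V_0 = 1/1.04·[0.8000·2.1538 + 0.2000·12.0385] = 3.9719

$3.97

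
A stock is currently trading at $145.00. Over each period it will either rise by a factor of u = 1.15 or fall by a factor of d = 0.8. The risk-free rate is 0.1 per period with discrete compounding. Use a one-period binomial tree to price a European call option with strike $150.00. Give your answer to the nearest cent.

Risk-neutral probability p = (1 + 0.1 − 0.8)/(1.15 − 0.8) = 0.3000/0.3500 = 0.8571
Terminal stock prices: S_u = 166.8, S_d = 116
Terminal payoffs (S − K): max(16.75, 0) = 16.75, max(-34, 0) = 0
Node 0 (S = 145): V_0 = 1/1.1·[0.8571·16.7500 + 0.1429·0.0000] = 13.0519

$13.05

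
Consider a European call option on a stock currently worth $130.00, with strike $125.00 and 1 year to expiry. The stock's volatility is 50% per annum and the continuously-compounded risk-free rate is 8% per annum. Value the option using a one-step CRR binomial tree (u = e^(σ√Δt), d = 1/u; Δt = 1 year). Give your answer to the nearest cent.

$37.72

CRR parameters: u = e^(σ√Δt) = e^(0.5·√1) = 1.6487, d = 1/u = 0.6065
Per-period rate: rΔt = 0.08·1 = 0.08, so R = e^0.08 = 1.0833
Risk-neutral probability p = (e^0.08 − 0.6065)/(1.6487 − 0.6065) = 0.4768/1.0422 = 0.4575
Terminal stock prices: S_u = 214.3, S_d = 78.85
Terminal payoffs (S − K): max(89.33, 0) = 89.33, max(-46.15, 0) = 0
Node 0 (S = 130): V_0 = e^(−0.08)·[0.4575·89.3338 + 0.5425·0.0000] = 37.7243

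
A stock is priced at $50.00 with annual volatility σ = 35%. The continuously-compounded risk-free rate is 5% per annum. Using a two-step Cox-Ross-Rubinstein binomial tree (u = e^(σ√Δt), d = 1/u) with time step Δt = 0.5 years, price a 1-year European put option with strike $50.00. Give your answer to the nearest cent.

CRR parameters: u = e^(σ√Δt) = e^(0.35·√0.5) = 1.2808, d = 1/u = 0.7808
Per-period rate: rΔt = 0.05·0.5 = 0.025, so R = e^0.025 = 1.0253
Risk-neutral probability p = (e^0.025 − 0.7808)/(1.2808 − 0.7808) = 0.2446/0.5000 = 0.4891
Terminal stock prices: S_uu = 82.02, S_ud = 50, S_dd = 30.48
Terminal payoffs (K − S): max(-32.02, 0) = 0, max(0, 0) = 0, max(19.52, 0) = 19.52
Node u (S = 64.04): V_u = e^(−0.025)·[0.4891·0.0000 + 0.5109·0.0000] = 0.0000
Node d (S = 39.04): V_d = e^(−0.025)·[0.4891·0.0000 + 0.5109·19.5207] = 9.7275
Node 0 (S = 50): V_0 = e^(−0.025)·[0.4891·0.0000 + 0.5109·9.7275] = 4.8474

$4.85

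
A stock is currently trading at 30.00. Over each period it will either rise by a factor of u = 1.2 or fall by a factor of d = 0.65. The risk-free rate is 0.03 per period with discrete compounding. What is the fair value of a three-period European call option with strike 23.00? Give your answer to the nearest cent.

Risk-neutral probability p = (1 + 0.03 − 0.65)/(1.2 − 0.65) = 0.3800/0.5500 = 0.6909
Terminal stock prices: S_uuu = 51.84, S_uud = 28.08, S_udd = 15.21, S_ddd = 8.239
Terminal payoffs (S − K): max(28.84, 0) = 28.84, max(5.08, 0) = 5.08, max(-7.79, 0) = 0, max(-14.76, 0) = 0
Node uu (S = 43.2): V_uu = 1/1.03·[0.6909·28.8400 + 0.3091·5.0800] = 20.8699
Node ud (S = 23.4): V_ud = 1/1.03·[0.6909·5.0800 + 0.3091·0.0000] = 3.4076
Node dd (S = 12.68): V_dd = 1/1.03·[0.6909·0.0000 + 0.3091·0.0000] = 0.0000
Node u (S = 36): V_u = 1/1.03·[0.6909·20.8699 + 0.3091·3.4076] = 15.0218
Node d (S = 19.5): V_d = 1/1.03·[0.6909·3.4076 + 0.3091·0.0000] = 2.2858
Node 0 (S = 30): V_0 = 1/1.03·[0.6909·15.0218 + 0.3091·2.2858] = 10.7623

10.76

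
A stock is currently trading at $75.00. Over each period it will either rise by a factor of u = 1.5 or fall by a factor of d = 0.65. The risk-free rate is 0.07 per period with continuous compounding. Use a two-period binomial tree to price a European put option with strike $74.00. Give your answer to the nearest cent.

Risk-neutral probability p = (e^0.07 − 0.65)/(1.5 − 0.65) = 0.4225/0.8500 = 0.4971
Terminal stock prices: S_uu = 168.8, S_ud = 73.12, S_dd = 31.69
Terminal payoffs (K − S): max(-94.75, 0) = 0, max(0.875, 0) = 0.875, max(42.31, 0) = 42.31
Node u (S = 112.5): V_u = e^(−0.07)·[0.4971·0.0000 + 0.5029·0.8750] = 0.4103
Node d (S = 48.75): V_d = e^(−0.07)·[0.4971·0.8750 + 0.5029·42.3125] = 20.2471
Node 0 (S = 75): V_0 = e^(−0.07)·[0.4971·0.4103 + 0.5029·20.2471] = 9.6847

$9.68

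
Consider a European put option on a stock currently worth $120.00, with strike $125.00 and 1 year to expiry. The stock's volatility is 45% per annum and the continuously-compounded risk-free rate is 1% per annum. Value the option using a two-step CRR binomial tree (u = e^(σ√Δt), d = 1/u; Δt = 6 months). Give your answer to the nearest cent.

CRR parameters: u = e^(σ√Δt) = e^(0.45·√0.5) = 1.3746, d = 1/u = 0.7275
Per-period rate: rΔt = 0.01·0.5 = 0.005, so R = e^0.005 = 1.0050
Risk-neutral probability p = (e^0.005 − 0.7275)/(1.3746 − 0.7275) = 0.2776/0.6472 = 0.4289
Terminal stock prices: S_uu = 226.8, S_ud = 120, S_dd = 63.5
Terminal payoffs (K − S): max(-101.8, 0) = 0, max(5, 0) = 5, max(61.5, 0) = 61.5
Node u (S = 165): V_u = e^(−0.005)·[0.4289·0.0000 + 0.5711·5.0000] = 2.8415
Node d (S = 87.3): V_d = e^(−0.005)·[0.4289·5.0000 + 0.5711·61.4965] = 37.0815
Node 0 (S = 120): V_0 = e^(−0.005)·[0.4289·2.8415 + 0.5711·37.0815] = 22.2856

$22.29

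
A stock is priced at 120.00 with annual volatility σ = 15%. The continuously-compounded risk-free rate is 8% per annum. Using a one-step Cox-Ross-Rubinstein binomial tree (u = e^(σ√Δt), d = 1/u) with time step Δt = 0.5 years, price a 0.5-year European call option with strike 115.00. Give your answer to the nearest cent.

CRR parameters: u = e^(σ√Δt) = e^(0.15·√0.5) = 1.1119, d = 1/u = 0.8994
Per-period rate: rΔt = 0.08·0.5 = 0.04, so R = e^0.04 = 1.0408
Risk-neutral probability p = (e^0.04 − 0.8994)/(1.1119 − 0.8994) = 0.1414/0.2125 = 0.6655
Terminal stock prices: S_u = 133.4, S_d = 107.9
Terminal payoffs (S − K): max(18.43, 0) = 18.43, max(-7.076, 0) = 0
Node 0 (S = 120): V_0 = e^(−0.04)·[0.6655·18.4274 + 0.3345·0.0000] = 11.7832

11.78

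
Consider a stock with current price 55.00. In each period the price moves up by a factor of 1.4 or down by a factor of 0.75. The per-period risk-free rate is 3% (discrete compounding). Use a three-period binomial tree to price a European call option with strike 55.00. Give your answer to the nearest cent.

Risk-neutral probability p = (1 + 0.03 − 0.75)/(1.4 − 0.75) = 0.2800/0.6500 = 0.4308
Terminal stock prices: S_uuu = 150.9, S_uud = 80.85, S_udd = 43.31, S_ddd = 23.2
Terminal payoffs (S − K): max(95.92, 0) = 95.92, max(25.85, 0) = 25.85, max(-11.69, 0) = 0, max(-31.8, 0) = 0
Node uu (S = 107.8): V_uu = 1/1.03·[0.4308·95.9200 + 0.5692·25.8500] = 54.4019
Node ud (S = 57.75): V_ud = 1/1.03·[0.4308·25.8500 + 0.5692·0.0000] = 10.8111
Node dd (S = 30.94): V_dd = 1/1.03·[0.4308·0.0000 + 0.5692·0.0000] = 0.0000
Node u (S = 77): V_u = 1/1.03·[0.4308·54.4019 + 0.5692·10.8111] = 28.7269
Node d (S = 41.25): V_d = 1/1.03·[0.4308·10.8111 + 0.5692·0.0000] = 4.5214
Node 0 (S = 55): V_0 = 1/1.03·[0.4308·28.7269 + 0.5692·4.5214] = 14.5130

14.51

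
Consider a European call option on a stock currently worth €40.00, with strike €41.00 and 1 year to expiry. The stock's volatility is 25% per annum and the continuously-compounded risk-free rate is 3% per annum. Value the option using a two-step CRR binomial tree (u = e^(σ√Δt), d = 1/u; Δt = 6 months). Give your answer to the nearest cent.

CRR parameters: u = e^(σ√Δt) = e^(0.25·√0.5) = 1.1934, d = 1/u = 0.8380
Per-period rate: rΔt = 0.03·0.5 = 0.015, so R = e^0.015 = 1.0151
Risk-neutral probability p = (e^0.015 − 0.8380)/(1.1934 − 0.8380) = 0.1771/0.3554 = 0.4984
Terminal stock prices: S_uu = 56.96, S_ud = 40, S_dd = 28.09
Terminal payoffs (S − K): max(15.96, 0) = 15.96, max(-1, 0) = 0, max(-12.91, 0) = 0
Node u (S = 47.73): V_u = e^(−0.015)·[0.4984·15.9648 + 0.5016·0.0000] = 7.8391
Node d (S = 33.52): V_d = e^(−0.015)·[0.4984·0.0000 + 0.5016·0.0000] = 0.0000
Node 0 (S = 40): V_0 = e^(−0.015)·[0.4984·7.8391 + 0.5016·0.0000] = 3.8492

€3.85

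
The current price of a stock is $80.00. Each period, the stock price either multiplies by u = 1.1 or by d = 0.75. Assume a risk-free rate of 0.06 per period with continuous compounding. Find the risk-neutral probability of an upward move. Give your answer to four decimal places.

p = 0.8910

Risk-neutral probability p = (e^0.06 − 0.75)/(1.1 − 0.75) = 0.3118/0.3500 = 0.8910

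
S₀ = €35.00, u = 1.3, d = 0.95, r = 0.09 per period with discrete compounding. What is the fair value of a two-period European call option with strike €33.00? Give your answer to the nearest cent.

€7.65

Risk-neutral probability p = (1 + 0.09 − 0.95)/(1.3 − 0.95) = 0.1400/0.3500 = 0.4000
Terminal stock prices: S_uu = 59.15, S_ud = 43.23, S_dd = 31.59
Terminal payoffs (S − K): max(26.15, 0) = 26.15, max(10.23, 0) = 10.23, max(-1.413, 0) = 0
Node u (S = 45.5): V_u = 1/1.09·[0.4000·26.1500 + 0.6000·10.2250] = 15.2248
Node d (S = 33.25): V_d = 1/1.09·[0.4000·10.2250 + 0.6000·0.0000] = 3.7523
Node 0 (S = 35): V_0 = 1/1.09·[0.4000·15.2248 + 0.6000·3.7523] = 7.6526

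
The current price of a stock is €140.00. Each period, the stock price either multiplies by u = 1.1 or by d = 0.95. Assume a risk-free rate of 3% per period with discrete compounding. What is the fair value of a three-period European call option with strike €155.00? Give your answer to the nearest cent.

Risk-neutral probability p = (1 + 0.03 − 0.95)/(1.1 − 0.95) = 0.0800/0.1500 = 0.5333
Terminal stock prices: S_uuu = 186.3, S_uud = 160.9, S_udd = 139, S_ddd = 120
Terminal payoffs (S − K): max(31.34, 0) = 31.34, max(5.93, 0) = 5.93, max(-16.02, 0) = 0, max(-34.97, 0) = 0
Node uu (S = 169.4): V_uu = 1/1.03·[0.5333·31.3400 + 0.4667·5.9300] = 18.9146
Node ud (S = 146.3): V_ud = 1/1.03·[0.5333·5.9300 + 0.4667·0.0000] = 3.0706
Node dd (S = 126.3): V_dd = 1/1.03·[0.5333·0.0000 + 0.4667·0.0000] = 0.0000
Node u (S = 154): V_u = 1/1.03·[0.5333·18.9146 + 0.4667·3.0706] = 11.1851
Node d (S = 133): V_d = 1/1.03·[0.5333·3.0706 + 0.4667·0.0000] = 1.5899
Node 0 (S = 140): V_0 = 1/1.03·[0.5333·11.1851 + 0.4667·1.5899] = 6.5120

€6.51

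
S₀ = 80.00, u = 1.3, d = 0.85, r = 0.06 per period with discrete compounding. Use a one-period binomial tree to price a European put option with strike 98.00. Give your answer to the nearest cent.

15.09

Risk-neutral probability p = (1 + 0.06 − 0.85)/(1.3 − 0.85) = 0.2100/0.4500 = 0.4667
Terminal stock prices: S_u = 104, S_d = 68
Terminal payoffs (K − S): max(-6, 0) = 0, max(30, 0) = 30
Node 0 (S = 80): V_0 = 1/1.06·[0.4667·0.0000 + 0.5333·30.0000] = 15.0943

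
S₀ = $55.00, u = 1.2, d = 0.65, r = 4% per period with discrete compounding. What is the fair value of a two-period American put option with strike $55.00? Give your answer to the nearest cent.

Risk-neutral probability p = (1 + 0.04 − 0.65)/(1.2 − 0.65) = 0.3900/0.5500 = 0.7091
Terminal stock prices: S_uu = 79.2, S_ud = 42.9, S_dd = 23.24
Terminal payoffs (K − S): max(-24.2, 0) = 0, max(12.1, 0) = 12.1, max(31.76, 0) = 31.76
Node u (S = 66): continuation = 1/1.04·[0.7091·0.0000 + 0.2909·12.1000] = 3.3846; exercise value = 0.0000 ≤ continuation, so V_u = 3.3846
Node d (S = 35.75): continuation = 1/1.04·[0.7091·12.1000 + 0.2909·31.7625] = 17.1346; exercise value = 19.2500 > continuation, so V_d = 19.2500 (exercise)
Node 0 (S = 55): continuation = 1/1.04·[0.7091·3.3846 + 0.2909·19.2500] = 7.6923; exercise value = 0.0000 ≤ continuation, so V_0 = 7.6923

$7.69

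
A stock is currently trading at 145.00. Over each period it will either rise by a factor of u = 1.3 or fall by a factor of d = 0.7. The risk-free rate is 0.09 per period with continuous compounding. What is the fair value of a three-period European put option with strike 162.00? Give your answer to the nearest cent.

15.79

Risk-neutral probability p = (e^0.09 − 0.7)/(1.3 − 0.7) = 0.3942/0.6000 = 0.6570
Terminal stock prices: S_uuu = 318.6, S_uud = 171.5, S_udd = 92.36, S_ddd = 49.73
Terminal payoffs (K − S): max(-156.6, 0) = 0, max(-9.535, 0) = 0, max(69.64, 0) = 69.64, max(112.3, 0) = 112.3
Node uu (S = 245.1): V_uu = e^(−0.09)·[0.6570·0.0000 + 0.3430·0.0000] = 0.0000
Node ud (S = 131.9): V_ud = e^(−0.09)·[0.6570·0.0000 + 0.3430·69.6350] = 21.8318
Node dd (S = 71.05): V_dd = e^(−0.09)·[0.6570·69.6350 + 0.3430·112.2650] = 77.0069
Node u (S = 188.5): V_u = e^(−0.09)·[0.6570·0.0000 + 0.3430·21.8318] = 6.8447
Node d (S = 101.5): V_d = e^(−0.09)·[0.6570·21.8318 + 0.3430·77.0069] = 37.2511
Node 0 (S = 145): V_0 = e^(−0.09)·[0.6570·6.8447 + 0.3430·37.2511] = 15.7885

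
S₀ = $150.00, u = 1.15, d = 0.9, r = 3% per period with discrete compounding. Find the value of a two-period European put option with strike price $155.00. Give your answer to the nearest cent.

$7.28

Risk-neutral probability p = (1 + 0.03 − 0.9)/(1.15 − 0.9) = 0.1300/0.2500 = 0.5200
Terminal stock prices: S_uu = 198.4, S_ud = 155.2, S_dd = 121.5
Terminal payoffs (K − S): max(-43.37, 0) = 0, max(-0.25, 0) = 0, max(33.5, 0) = 33.5
Node u (S = 172.5): V_u = 1/1.03·[0.5200·0.0000 + 0.4800·0.0000] = 0.0000
Node d (S = 135): V_d = 1/1.03·[0.5200·0.0000 + 0.4800·33.5000] = 15.6117
Node 0 (S = 150): V_0 = 1/1.03·[0.5200·0.0000 + 0.4800·15.6117] = 7.2753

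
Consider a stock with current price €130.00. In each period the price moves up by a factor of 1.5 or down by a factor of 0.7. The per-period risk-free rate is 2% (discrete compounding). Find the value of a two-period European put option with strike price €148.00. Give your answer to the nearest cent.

€34.48

Risk-neutral probability p = (1 + 0.02 − 0.7)/(1.5 − 0.7) = 0.3200/0.8000 = 0.4000
Terminal stock prices: S_uu = 292.5, S_ud = 136.5, S_dd = 63.7
Terminal payoffs (K − S): max(-144.5, 0) = 0, max(11.5, 0) = 11.5, max(84.3, 0) = 84.3
Node u (S = 195): V_u = 1/1.02·[0.4000·0.0000 + 0.6000·11.5000] = 6.7647
Node d (S = 91): V_d = 1/1.02·[0.4000·11.5000 + 0.6000·84.3000] = 54.0980
Node 0 (S = 130): V_0 = 1/1.02·[0.4000·6.7647 + 0.6000·54.0980] = 34.4752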